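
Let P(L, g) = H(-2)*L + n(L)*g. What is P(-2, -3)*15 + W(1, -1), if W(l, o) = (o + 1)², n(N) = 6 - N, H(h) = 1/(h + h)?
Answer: -705/2 ≈ -352.50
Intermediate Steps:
H(h) = 1/(2*h)
P(L, g) = -L/4 + g*(6 - L) (P(L, g) = ((½)/(-2))*L + (6 - L)*g = ((½)*(-½))*L + g*(6 - L) = -L/4 + g*(6 - L))
W(l, o) = (1 + o)²
P(-2, -3)*15 + W(1, -1) = (6*(-3) - ¼*(-2) - 1*(-2)*(-3))*15 + (1 - 1)² = (-18 + ½ - 6)*15 + 0² = -47/2*15 + 0 = -705/2 + 0 = -705/2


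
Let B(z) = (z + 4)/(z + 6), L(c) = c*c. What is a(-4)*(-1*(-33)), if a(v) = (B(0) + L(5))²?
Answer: 65219/3 ≈ 21740.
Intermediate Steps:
L(c) = c²
B(z) = (4 + z)/(6 + z)
a(v) = 5929/9 (a(v) = ((4 + 0)/(6 + 0) + 5²)² = (4/6 + 25)² = ((⅙)*4 + 25)² = (⅔ + 25)² = (77/3)² = 5929/9)
a(-4)*(-1*(-33)) = 5929*(-1*(-33))/9 = (5929/9)*33 = 65219/3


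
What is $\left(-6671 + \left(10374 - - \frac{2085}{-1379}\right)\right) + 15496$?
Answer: $\frac{26473336}{1379} \approx 19198.0$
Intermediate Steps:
$\left(-6671 + \left(10374 - - \frac{2085}{-1379}\right)\right) + 15496 = \left(-6671 + \left(10374 - \left(-2085\right) \left(- \frac{1}{1379}\right)\right)\right) + 15496 = \left(-6671 + \left(10374 - \frac{2085}{1379}\right)\right) + 15496 = \left(-6671 + \frac{14303661}{1379}\right) + 15496 = \frac{5104352}{1379} + 15496 = \frac{26473336}{1379}$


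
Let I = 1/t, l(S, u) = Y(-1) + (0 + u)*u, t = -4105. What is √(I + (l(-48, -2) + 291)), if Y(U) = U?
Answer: √4954197245/4105 ≈ 17.146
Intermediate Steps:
l(S, u) = -1 + u² (l(S, u) = -1 + (0 + u)*u = -1 + u*u = -1 + u²)
I = -1/4105 (I = 1/(-4105) = -1/4105 ≈ -0.00024361)
√(I + (l(-48, -2) + 291)) = √(-1/4105 + ((-1 + (-2)²) + 291)) = √(-1/4105 + ((-1 + 4) + 291)) = √(-1/4105 + (3 + 291)) = √(-1/4105 + 294) = √(1206869/4105) = √4954197245/4105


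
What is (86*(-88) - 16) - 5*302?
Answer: -9094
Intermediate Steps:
(86*(-88) - 16) - 5*302 = (-7568 - 16) - 1*1510 = -7584 - 1510 = -9094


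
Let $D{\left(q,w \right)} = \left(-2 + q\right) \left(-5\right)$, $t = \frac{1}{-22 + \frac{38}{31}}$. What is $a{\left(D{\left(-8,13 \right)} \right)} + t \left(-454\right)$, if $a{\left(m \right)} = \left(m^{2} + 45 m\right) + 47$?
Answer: $\frac{1551671}{322} \approx 4818.9$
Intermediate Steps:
$t = - \frac{31}{644}$ ($t = \frac{1}{-22 + 38 \cdot \frac{1}{31}} = \frac{1}{-22 + \frac{38}{31}} = \frac{1}{- \frac{644}{31}} = - \frac{31}{644} \approx -0.048137$)
$D{\left(q,w \right)} = 10 - 5 q$
$a{\left(m \right)} = 47 + m^{2} + 45 m$
$a{\left(D{\left(-8,13 \right)} \right)} + t \left(-454\right) = \left(47 + \left(10 - -40\right)^{2} + 45 \left(10 - -40\right)\right) - - \frac{7037}{322} = \left(47 + \left(10 + 40\right)^{2} + 45 \left(10 + 40\right)\right) + \frac{7037}{322} = \left(47 + 50^{2} + 45 \cdot 50\right) + \frac{7037}{322} = \left(47 + 2500 + 2250\right) + \frac{7037}{322} = 4797 + \frac{7037}{322} = \frac{1551671}{322}$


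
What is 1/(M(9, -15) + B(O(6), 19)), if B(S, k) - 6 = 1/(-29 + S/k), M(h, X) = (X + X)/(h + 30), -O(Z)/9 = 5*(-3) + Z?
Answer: 6110/31713 ≈ 0.19267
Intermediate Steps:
O(Z) = 135 - 9*Z (O(Z) = -9*(5*(-3) + Z) = -9*(-15 + Z) = 135 - 9*Z)
M(h, X) = 2*X/(30 + h) (M(h, X) = (2*X)/(30 + h) = 2*X/(30 + h))
B(S, k) = 6 + 1/(-29 + S/k)
1/(M(9, -15) + B(O(6), 19)) = 1/(2*(-15)/(30 + 9) + (-173*19 + 6*(135 - 9*6))/((135 - 9*6) - 29*19)) = 1/(2*(-15)/39 + (-3287 + 6*(135 - 54))/((135 - 54) - 551)) = 1/(2*(-15)*(1/39) + (-3287 + 6*81)/(81 - 551)) = 1/(-10/13 + (-3287 + 486)/(-470)) = 1/(-10/13 - 1/470*(-2801)) = 1/(-10/13 + 2801/470) = 1/(31713/6110) = 6110/31713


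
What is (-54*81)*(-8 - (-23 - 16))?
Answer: -135594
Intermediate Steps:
(-54*81)*(-8 - (-23 - 16)) = -4374*(-8 - 1*(-39)) = -4374*(-8 + 39) = -4374*31 = -135594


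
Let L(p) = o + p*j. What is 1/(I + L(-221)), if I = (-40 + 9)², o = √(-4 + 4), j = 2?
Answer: 1/519 ≈ 0.0019268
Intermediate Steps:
o = 0 (o = √0 = 0)
I = 961 (I = (-31)² = 961)
L(p) = 2*p (L(p) = 0 + p*2 = 0 + 2*p = 2*p)
1/(I + L(-221)) = 1/(961 + 2*(-221)) = 1/(961 - 442) = 1/519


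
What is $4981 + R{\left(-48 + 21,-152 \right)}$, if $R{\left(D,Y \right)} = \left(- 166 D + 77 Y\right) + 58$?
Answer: $-2183$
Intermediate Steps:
$R{\left(D,Y \right)} = 58 - 166 D + 77 Y$
$4981 + R{\left(-48 + 21,-152 \right)} = 4981 + \left(58 - 166 \left(-48 + 21\right) + 77 \left(-152\right)\right) = 4981 - 7164 = -2183$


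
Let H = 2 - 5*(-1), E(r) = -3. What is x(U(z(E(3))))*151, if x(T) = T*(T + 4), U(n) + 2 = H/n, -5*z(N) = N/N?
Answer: 184371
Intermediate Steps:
z(N) = -⅕ (z(N) = -N/(5*N) = -⅕*1 = -⅕)
H = 7 (H = 2 + 5 = 7)
U(n) = -2 + 7/n
x(T) = T*(4 + T)
x(U(z(E(3))))*151 = ((-2 + 7/(-⅕))*(4 + (-2 + 7/(-⅕))))*151 = ((-2 + 7*(-5))*(4 + (-2 + 7*(-5))))*151 = ((-2 - 35)*(4 + (-2 - 35)))*151 = -37*(4 - 37)*151 = -37*(-33)*151 = 1221*151 = 184371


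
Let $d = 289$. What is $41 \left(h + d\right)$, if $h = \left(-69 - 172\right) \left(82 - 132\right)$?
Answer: $505899$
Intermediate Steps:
$h = 12050$ ($h = \left(-241\right) \left(-50\right) = 12050$)
$41 \left(h + d\right) = 41 \left(12050 + 289\right) = 41 \cdot 12339 = 505899$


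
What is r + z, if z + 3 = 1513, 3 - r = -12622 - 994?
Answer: 15129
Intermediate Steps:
r = 13619 (r = 3 - (-12622 - 994) = 3 - 1*(-13616) = 3 + 13616 = 13619)
z = 1510 (z = -3 + 1513 = 1510)
r + z = 13619 + 1510 = 15129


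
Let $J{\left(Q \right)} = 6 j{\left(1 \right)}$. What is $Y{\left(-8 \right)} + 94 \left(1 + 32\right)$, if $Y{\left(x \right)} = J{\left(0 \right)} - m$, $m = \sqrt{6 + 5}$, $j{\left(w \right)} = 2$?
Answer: $3114 - \sqrt{11} \approx 3110.7$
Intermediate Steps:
$J{\left(Q \right)} = 12$ ($J{\left(Q \right)} = 6 \cdot 2 = 12$)
$m = \sqrt{11} \approx 3.3166$
$Y{\left(x \right)} = 12 - \sqrt{11}$
$Y{\left(-8 \right)} + 94 \left(1 + 32\right) = \left(12 - \sqrt{11}\right) + 94 \left(1 + 32\right) = \left(12 - \sqrt{11}\right) + 94 \cdot 33 = \left(12 - \sqrt{11}\right) + 3102 = 3114 - \sqrt{11}$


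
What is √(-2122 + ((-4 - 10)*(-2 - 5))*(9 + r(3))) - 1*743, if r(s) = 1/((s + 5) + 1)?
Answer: -743 + I*√11062/3 ≈ -743.0 + 35.059*I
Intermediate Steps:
r(s) = 1/(6 + s) (r(s) = 1/((5 + s) + 1) = 1/(6 + s))
√(-2122 + ((-4 - 10)*(-2 - 5))*(9 + r(3))) - 1*743 = √(-2122 + ((-4 - 10)*(-2 - 5))*(9 + 1/(6 + 3))) - 1*743 = √(-2122 + (-14*(-7))*(9 + 1/9)) - 743 = √(-2122 + 98*(9 + ⅑)) - 743 = √(-2122 + 98*(82/9)) - 743 = √(-2122 + 8036/9) - 743 = √(-11062/9) - 743 = I*√11062/3 - 743 = -743 + I*√11062/3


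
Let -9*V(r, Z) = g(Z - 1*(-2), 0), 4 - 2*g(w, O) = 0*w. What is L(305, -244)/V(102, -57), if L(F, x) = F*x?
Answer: 334890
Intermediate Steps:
g(w, O) = 2 (g(w, O) = 2 - 0*w = 2 - ½*0 = 2 + 0 = 2)
V(r, Z) = -2/9 (V(r, Z) = -⅑*2 = -2/9)
L(305, -244)/V(102, -57) = (305*(-244))/(-2/9) = -74420*(-9/2) = 334890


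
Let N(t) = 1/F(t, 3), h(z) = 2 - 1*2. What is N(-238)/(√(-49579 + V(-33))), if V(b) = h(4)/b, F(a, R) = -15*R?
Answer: I*√49579/2231055 ≈ 9.9802e-5*I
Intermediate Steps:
h(z) = 0 (h(z) = 2 - 2 = 0)
N(t) = -1/45 (N(t) = 1/(-15*3) = 1/(-45) = -1/45)
V(b) = 0 (V(b) = 0/b = 0)
N(-238)/(√(-49579 + V(-33))) = -1/(45*√(-49579 + 0)) = -(-I*√49579/49579)/45 = -(-1)*I*√49579/2231055 = I*√49579/2231055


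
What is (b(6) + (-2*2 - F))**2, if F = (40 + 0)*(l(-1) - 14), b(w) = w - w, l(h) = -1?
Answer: 355216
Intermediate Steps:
b(w) = 0
F = -600 (F = (40 + 0)*(-1 - 14) = 40*(-15) = -600)
(b(6) + (-2*2 - F))**2 = (0 + (-2*2 - 1*(-600)))**2 = (0 + (-4 + 600))**2 = (0 + 596)**2 = 596**2 = 355216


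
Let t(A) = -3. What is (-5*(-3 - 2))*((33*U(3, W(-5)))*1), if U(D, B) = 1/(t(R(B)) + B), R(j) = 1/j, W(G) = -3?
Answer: -275/2 ≈ -137.50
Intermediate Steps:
U(D, B) = 1/(-3 + B)
(-5*(-3 - 2))*((33*U(3, W(-5)))*1) = (-5*(-3 - 2))*((33/(-3 - 3))*1) = (-5*(-5))*((33/(-6))*1) = 25*((33*(-⅙))*1) = 25*(-11/2*1) = 25*(-11/2) = -275/2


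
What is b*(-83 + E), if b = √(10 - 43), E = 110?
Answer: 27*I*√33 ≈ 155.1*I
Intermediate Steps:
b = I*√33 (b = √(-33) = I*√33 ≈ 5.7446*I)
b*(-83 + E) = (I*√33)*(-83 + 110) = (I*√33)*27 = 27*I*√33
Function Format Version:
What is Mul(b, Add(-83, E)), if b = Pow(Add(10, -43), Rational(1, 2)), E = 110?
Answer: Mul(27, I, Pow(33, Rational(1, 2))) ≈ Mul(155.10, I)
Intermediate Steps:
b = Mul(I, Pow(33, Rational(1, 2))) (b = Pow(-33, Rational(1, 2)) = Mul(I, Pow(33, Rational(1, 2))) ≈ Mul(5.7446, I))
Mul(b, Add(-83, E)) = Mul(Mul(I, Pow(33, Rational(1, 2))), Add(-83, 110)) = Mul(Mul(I, Pow(33, Rational(1, 2))), 27) = Mul(27, I, Pow(33, Rational(1, 2)))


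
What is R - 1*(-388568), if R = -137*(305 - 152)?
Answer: 367607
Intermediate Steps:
R = -20961 (R = -137*153 = -20961)
R - 1*(-388568) = -20961 - 1*(-388568) = -20961 + 388568 = 367607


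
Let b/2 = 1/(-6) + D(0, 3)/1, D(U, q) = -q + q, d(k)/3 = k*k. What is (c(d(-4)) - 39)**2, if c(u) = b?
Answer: 13924/9 ≈ 1547.1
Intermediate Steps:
d(k) = 3*k**2 (d(k) = 3*(k*k) = 3*k**2)
D(U, q) = 0
b = -1/3 (b = 2*(1/(-6) + 0/1) = 2*(1*(-1/6) + 0*1) = 2*(-1/6 + 0) = 2*(-1/6) = -1/3 ≈ -0.33333)
c(u) = -1/3
(c(d(-4)) - 39)**2 = (-1/3 - 39)**2 = (-118/3)**2 = 13924/9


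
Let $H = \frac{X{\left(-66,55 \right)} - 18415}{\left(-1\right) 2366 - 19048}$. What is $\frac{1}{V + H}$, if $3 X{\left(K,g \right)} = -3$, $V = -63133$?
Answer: $- \frac{10707}{675955823} \approx -1.584 \cdot 10^{-5}$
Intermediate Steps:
$X{\left(K,g \right)} = -1$ ($X{\left(K,g \right)} = \frac{1}{3} \left(-3\right) = -1$)
$H = \frac{9208}{10707}$ ($H = \frac{-1 - 18415}{\left(-1\right) 2366 - 19048} = - \frac{18416}{-2366 - 19048} = - \frac{18416}{-21414} = \left(-18416\right) \left(- \frac{1}{21414}\right) = \frac{9208}{10707} \approx 0.86$)
$\frac{1}{V + H} = \frac{1}{-63133 + \frac{9208}{10707}} = \frac{1}{- \frac{675955823}{10707}} = - \frac{10707}{675955823}$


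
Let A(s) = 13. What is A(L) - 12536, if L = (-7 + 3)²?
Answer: -12523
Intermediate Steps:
L = 16 (L = (-4)² = 16)
A(L) - 12536 = 13 - 12536 = -12523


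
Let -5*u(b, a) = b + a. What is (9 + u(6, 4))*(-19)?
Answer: -133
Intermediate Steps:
u(b, a) = -a/5 - b/5 (u(b, a) = -(b + a)/5 = -(a + b)/5 = -a/5 - b/5)
(9 + u(6, 4))*(-19) = (9 + (-1/5*4 - 1/5*6))*(-19) = (9 + (-4/5 - 6/5))*(-19) = (9 - 2)*(-19) = 7*(-19) = -133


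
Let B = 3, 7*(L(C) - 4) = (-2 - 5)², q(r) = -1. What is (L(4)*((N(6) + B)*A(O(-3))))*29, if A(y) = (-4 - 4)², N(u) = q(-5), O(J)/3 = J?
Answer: 40832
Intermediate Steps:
O(J) = 3*J
N(u) = -1
L(C) = 11 (L(C) = 4 + (-2 - 5)²/7 = 4 + (⅐)*(-7)² = 4 + (⅐)*49 = 4 + 7 = 11)
A(y) = 64 (A(y) = (-8)² = 64)
(L(4)*((N(6) + B)*A(O(-3))))*29 = (11*((-1 + 3)*64))*29 = (11*(2*64))*29 = (11*128)*29 = 1408*29 = 40832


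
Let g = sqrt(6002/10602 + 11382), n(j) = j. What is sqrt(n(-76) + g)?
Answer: sqrt(-237293964 + 1767*sqrt(35539660987))/1767 ≈ 5.5398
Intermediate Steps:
g = sqrt(35539660987)/1767 (g = sqrt(6002*(1/10602) + 11382) = sqrt(3001/5301 + 11382) = sqrt(60338983/5301) = sqrt(35539660987)/1767 ≈ 106.69)
sqrt(n(-76) + g) = sqrt(-76 + sqrt(35539660987)/1767)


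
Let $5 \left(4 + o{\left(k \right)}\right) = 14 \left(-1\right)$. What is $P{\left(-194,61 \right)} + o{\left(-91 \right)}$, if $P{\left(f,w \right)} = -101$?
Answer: $- \frac{539}{5} \approx -107.8$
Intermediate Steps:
$o{\left(k \right)} = - \frac{34}{5}$ ($o{\left(k \right)} = -4 + \frac{14 \left(-1\right)}{5} = -4 + \frac{1}{5} \left(-14\right) = -4 - \frac{14}{5} = - \frac{34}{5}$)
$P{\left(-194,61 \right)} + o{\left(-91 \right)} = -101 - \frac{34}{5} = - \frac{539}{5}$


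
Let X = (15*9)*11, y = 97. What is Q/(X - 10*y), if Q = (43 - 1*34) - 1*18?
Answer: -9/515 ≈ -0.017476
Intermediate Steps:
X = 1485 (X = 135*11 = 1485)
Q = -9 (Q = (43 - 34) - 18 = 9 - 18 = -9)
Q/(X - 10*y) = -9/(1485 - 10*97) = -9/(1485 - 970) = -9/515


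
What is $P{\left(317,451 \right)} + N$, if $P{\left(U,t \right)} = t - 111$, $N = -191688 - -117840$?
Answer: $-73508$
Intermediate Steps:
$N = -73848$ ($N = -191688 + 117840 = -73848$)
$P{\left(U,t \right)} = -111 + t$ ($P{\left(U,t \right)} = t - 111 = -111 + t$)
$P{\left(317,451 \right)} + N = \left(-111 + 451\right) - 73848 = 340 - 73848 = -73508$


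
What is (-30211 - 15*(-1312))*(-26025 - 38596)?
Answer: 680523751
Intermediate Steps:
(-30211 - 15*(-1312))*(-26025 - 38596) = (-30211 + 19680)*(-64621) = -10531*(-64621) = 680523751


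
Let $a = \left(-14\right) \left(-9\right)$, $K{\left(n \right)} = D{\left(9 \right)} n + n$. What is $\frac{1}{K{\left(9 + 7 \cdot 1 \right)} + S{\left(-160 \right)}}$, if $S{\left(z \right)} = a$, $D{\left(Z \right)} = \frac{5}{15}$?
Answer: $\frac{3}{442} \approx 0.0067873$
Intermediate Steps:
$D{\left(Z \right)} = \frac{1}{3}$ ($D{\left(Z \right)} = 5 \cdot \frac{1}{15} = \frac{1}{3}$)
$K{\left(n \right)} = \frac{4 n}{3}$ ($K{\left(n \right)} = \frac{n}{3} + n = \frac{4 n}{3}$)
$a = 126$
$S{\left(z \right)} = 126$
$\frac{1}{K{\left(9 + 7 \cdot 1 \right)} + S{\left(-160 \right)}} = \frac{1}{\frac{4 \left(9 + 7 \cdot 1\right)}{3} + 126} = \frac{1}{\frac{4 \left(9 + 7\right)}{3} + 126} = \frac{1}{\frac{4}{3} \cdot 16 + 126} = \frac{1}{\frac{64}{3} + 126} = \frac{1}{\frac{442}{3}} = \frac{3}{442}$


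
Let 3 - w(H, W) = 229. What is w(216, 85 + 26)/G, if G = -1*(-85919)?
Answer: -226/85919 ≈ -0.0026304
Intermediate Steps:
w(H, W) = -226 (w(H, W) = 3 - 1*229 = 3 - 229 = -226)
G = 85919
w(216, 85 + 26)/G = -226/85919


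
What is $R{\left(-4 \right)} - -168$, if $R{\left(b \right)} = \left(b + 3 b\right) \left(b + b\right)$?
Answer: $296$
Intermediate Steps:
$R{\left(b \right)} = 8 b^{2}$ ($R{\left(b \right)} = 4 b 2 b = 8 b^{2}$)
$R{\left(-4 \right)} - -168 = 8 \left(-4\right)^{2} - -168 = 8 \cdot 16 + 168 = 128 + 168 = 296$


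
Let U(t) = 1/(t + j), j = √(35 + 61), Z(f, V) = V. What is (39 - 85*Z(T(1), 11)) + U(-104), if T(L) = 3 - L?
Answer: -1200653/1340 - √6/2680 ≈ -896.01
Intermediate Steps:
j = 4*√6 (j = √96 = 4*√6 ≈ 9.7980)
U(t) = 1/(t + 4*√6)
(39 - 85*Z(T(1), 11)) + U(-104) = (39 - 85*11) + 1/(-104 + 4*√6) = (39 - 935) + 1/(-104 + 4*√6) = -896 + 1/(-104 + 4*√6)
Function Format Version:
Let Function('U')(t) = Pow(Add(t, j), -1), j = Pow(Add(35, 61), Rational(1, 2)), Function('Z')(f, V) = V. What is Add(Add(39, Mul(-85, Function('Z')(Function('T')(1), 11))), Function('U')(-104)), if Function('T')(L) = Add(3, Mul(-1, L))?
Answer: Add(Rational(-1200653, 1340), Mul(Rational(-1, 2680), Pow(6, Rational(1, 2)))) ≈ -896.01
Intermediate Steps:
j = Mul(4, Pow(6, Rational(1, 2))) (j = Pow(96, Rational(1, 2)) = Mul(4, Pow(6, Rational(1, 2))) ≈ 9.7980)
Function('U')(t) = Pow(Add(t, Mul(4, Pow(6, Rational(1, 2)))), -1)
Add(Add(39, Mul(-85, Function('Z')(Function('T')(1), 11))), Function('U')(-104)) = Add(Add(39, Mul(-85, 11)), Pow(Add(-104, Mul(4, Pow(6, Rational(1, 2)))), -1)) = Add(Add(39, -935), Pow(Add(-104, Mul(4, Pow(6, Rational(1, 2)))), -1)) = Add(-896, Pow(Add(-104, Mul(4, Pow(6, Rational(1, 2)))), -1))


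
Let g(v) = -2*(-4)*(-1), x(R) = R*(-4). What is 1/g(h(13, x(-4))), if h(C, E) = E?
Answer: -⅛ ≈ -0.12500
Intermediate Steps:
x(R) = -4*R
g(v) = -8 (g(v) = 8*(-1) = -8)
1/g(h(13, x(-4))) = 1/(-8) = -⅛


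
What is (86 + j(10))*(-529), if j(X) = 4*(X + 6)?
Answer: -79350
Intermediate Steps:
j(X) = 24 + 4*X (j(X) = 4*(6 + X) = 24 + 4*X)
(86 + j(10))*(-529) = (86 + (24 + 4*10))*(-529) = (86 + (24 + 40))*(-529) = (86 + 64)*(-529) = 150*(-529) = -79350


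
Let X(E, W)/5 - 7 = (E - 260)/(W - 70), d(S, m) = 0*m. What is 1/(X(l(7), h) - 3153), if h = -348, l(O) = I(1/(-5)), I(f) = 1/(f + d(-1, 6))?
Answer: -418/1301999 ≈ -0.00032104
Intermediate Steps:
d(S, m) = 0
I(f) = 1/f (I(f) = 1/(f + 0) = 1/f)
l(O) = -5 (l(O) = 1/(1/(-5)) = 1/(-⅕) = -5)
X(E, W) = 35 + 5*(-260 + E)/(-70 + W) (X(E, W) = 35 + 5*((E - 260)/(W - 70)) = 35 + 5*((-260 + E)/(-70 + W)) = 35 + 5*(-260 + E)/(-70 + W))
1/(X(l(7), h) - 3153) = 1/(5*(-750 - 5 + 7*(-348))/(-70 - 348) - 3153) = 1/(5*(-750 - 5 - 2436)/(-418) - 3153) = 1/(5*(-1/418)*(-3191) - 3153) = 1/(15955/418 - 3153) = 1/(-1301999/418) = -418/1301999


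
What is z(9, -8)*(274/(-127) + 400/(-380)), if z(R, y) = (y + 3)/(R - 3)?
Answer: 6455/2413 ≈ 2.6751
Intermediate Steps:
z(R, y) = (3 + y)/(-3 + R)
z(9, -8)*(274/(-127) + 400/(-380)) = ((3 - 8)/(-3 + 9))*(274/(-127) + 400/(-380)) = (-5/6)*(274*(-1/127) + 400*(-1/380)) = ((1/6)*(-5))*(-274/127 - 20/19) = -5/6*(-7746/2413) = 6455/2413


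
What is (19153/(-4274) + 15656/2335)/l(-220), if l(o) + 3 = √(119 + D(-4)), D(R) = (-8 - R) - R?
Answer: 66574467/1097776900 + 22191489*√119/1097776900 ≈ 0.28116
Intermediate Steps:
D(R) = -8 - 2*R
l(o) = -3 + √119 (l(o) = -3 + √(119 + (-8 - 2*(-4))) = -3 + √(119 + (-8 + 8)) = -3 + √(119 + 0) = -3 + √119)
(19153/(-4274) + 15656/2335)/l(-220) = (19153/(-4274) + 15656/2335)/(-3 + √119) = (19153*(-1/4274) + 15656*(1/2335))/(-3 + √119) = (-19153/4274 + 15656/2335)/(-3 + √119) = 22191489/(9979790*(-3 + √119))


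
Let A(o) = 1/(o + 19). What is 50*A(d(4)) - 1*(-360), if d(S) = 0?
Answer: 6890/19 ≈ 362.63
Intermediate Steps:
A(o) = 1/(19 + o)
50*A(d(4)) - 1*(-360) = 50/(19 + 0) - 1*(-360) = 50/19 + 360 = 6890/19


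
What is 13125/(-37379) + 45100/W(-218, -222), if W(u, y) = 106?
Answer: 842200825/1981087 ≈ 425.12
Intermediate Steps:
13125/(-37379) + 45100/W(-218, -222) = 13125/(-37379) + 45100/106 = 13125*(-1/37379) + 45100*(1/106) = -13125/37379 + 22550/53 = 842200825/1981087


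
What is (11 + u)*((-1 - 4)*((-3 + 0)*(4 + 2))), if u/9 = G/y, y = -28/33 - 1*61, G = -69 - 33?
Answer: 4747050/2041 ≈ 2325.8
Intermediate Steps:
G = -102
y = -2041/33 (y = -28*1/33 - 61 = -28/33 - 61 = -2041/33 ≈ -61.849)
u = 30294/2041 (u = 9*(-102/(-2041/33)) = 9*(-102*(-33/2041)) = 9*(3366/2041) = 30294/2041 ≈ 14.843)
(11 + u)*((-1 - 4)*((-3 + 0)*(4 + 2))) = (11 + 30294/2041)*((-1 - 4)*((-3 + 0)*(4 + 2))) = 52745*(-(-15)*6)/2041 = 52745*(-5*(-18))/2041 = (52745/2041)*90 = 4747050/2041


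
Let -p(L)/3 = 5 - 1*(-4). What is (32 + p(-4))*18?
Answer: 90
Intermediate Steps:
p(L) = -27 (p(L) = -3*(5 - 1*(-4)) = -3*(5 + 4) = -3*9 = -27)
(32 + p(-4))*18 = (32 - 27)*18 = 5*18 = 90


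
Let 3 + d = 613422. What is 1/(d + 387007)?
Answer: 1/1000426 ≈ 9.9957e-7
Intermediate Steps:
d = 613419 (d = -3 + 613422 = 613419)
1/(d + 387007) = 1/(613419 + 387007) = 1/1000426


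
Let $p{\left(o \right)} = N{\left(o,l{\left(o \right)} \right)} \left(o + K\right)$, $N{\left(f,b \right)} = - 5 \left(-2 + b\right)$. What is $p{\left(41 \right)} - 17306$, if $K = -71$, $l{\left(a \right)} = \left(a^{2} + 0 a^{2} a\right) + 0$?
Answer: $234544$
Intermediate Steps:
$l{\left(a \right)} = a^{2}$ ($l{\left(a \right)} = \left(a^{2} + 0 a\right) + 0 = \left(a^{2} + 0\right) + 0 = a^{2} + 0 = a^{2}$)
$N{\left(f,b \right)} = 10 - 5 b$
$p{\left(o \right)} = \left(-71 + o\right) \left(10 - 5 o^{2}\right)$ ($p{\left(o \right)} = \left(10 - 5 o^{2}\right) \left(o - 71\right) = \left(10 - 5 o^{2}\right) \left(-71 + o\right) = \left(-71 + o\right) \left(10 - 5 o^{2}\right)$)
$p{\left(41 \right)} - 17306 = - 5 \left(-71 + 41\right) \left(-2 + 41^{2}\right) - 17306 = \left(-5\right) \left(-30\right) \left(-2 + 1681\right) - 17306 = \left(-5\right) \left(-30\right) 1679 - 17306 = 251850 - 17306 = 234544$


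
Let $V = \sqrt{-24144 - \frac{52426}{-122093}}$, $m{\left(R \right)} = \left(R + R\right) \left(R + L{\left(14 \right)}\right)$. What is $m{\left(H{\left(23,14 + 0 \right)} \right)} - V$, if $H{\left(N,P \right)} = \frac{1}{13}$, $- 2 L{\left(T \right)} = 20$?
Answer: $- \frac{258}{169} - \frac{i \sqrt{359900979621838}}{122093} \approx -1.5266 - 155.38 i$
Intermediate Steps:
$L{\left(T \right)} = -10$ ($L{\left(T \right)} = \left(- \frac{1}{2}\right) 20 = -10$)
$H{\left(N,P \right)} = \frac{1}{13}$
$m{\left(R \right)} = 2 R \left(-10 + R\right)$ ($m{\left(R \right)} = \left(R + R\right) \left(R - 10\right) = 2 R \left(-10 + R\right)$)
$V = \frac{i \sqrt{359900979621838}}{122093}$ ($V = \sqrt{-24144 - - \frac{52426}{122093}} = \sqrt{-24144 + \frac{52426}{122093}} = \sqrt{- \frac{2947760966}{122093}} = \frac{i \sqrt{359900979621838}}{122093} \approx 155.38 i$)
$m{\left(H{\left(23,14 + 0 \right)} \right)} - V = 2 \cdot \frac{1}{13} \left(-10 + \frac{1}{13}\right) - \frac{i \sqrt{359900979621838}}{122093} = 2 \cdot \frac{1}{13} \left(- \frac{129}{13}\right) - \frac{i \sqrt{359900979621838}}{122093} = - \frac{258}{169} - \frac{i \sqrt{359900979621838}}{122093}$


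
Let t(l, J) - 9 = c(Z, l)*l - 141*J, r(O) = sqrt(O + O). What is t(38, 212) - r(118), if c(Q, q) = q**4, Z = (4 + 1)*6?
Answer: 79205285 - 2*sqrt(59) ≈ 7.9205e+7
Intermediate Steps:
Z = 30 (Z = 5*6 = 30)
r(O) = sqrt(2)*sqrt(O) (r(O) = sqrt(2*O) = sqrt(2)*sqrt(O))
t(l, J) = 9 + l**5 - 141*J (t(l, J) = 9 + (l**4*l - 141*J) = 9 + (l**5 - 141*J) = 9 + l**5 - 141*J)
t(38, 212) - r(118) = (9 + 38**5 - 141*212) - sqrt(2)*sqrt(118) = (9 + 79235168 - 29892) - 2*sqrt(59) = 79205285 - 2*sqrt(59)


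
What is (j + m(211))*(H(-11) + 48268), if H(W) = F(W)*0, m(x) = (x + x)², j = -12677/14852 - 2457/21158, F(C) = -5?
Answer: 337638068809327869/39279827 ≈ 8.5957e+9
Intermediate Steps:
j = -152355665/157119308 (j = -12677*1/14852 - 2457*1/21158 = -12677/14852 - 2457/21158 = -152355665/157119308 ≈ -0.96968)
m(x) = 4*x² (m(x) = (2*x)² = 4*x²)
H(W) = 0 (H(W) = -5*0 = 0)
(j + m(211))*(H(-11) + 48268) = (-152355665/157119308 + 4*211²)*(0 + 48268) = (-152355665/157119308 + 4*44521)*48268 = (-152355665/157119308 + 178084)*48268 = (27980282490207/157119308)*48268 = 337638068809327869/39279827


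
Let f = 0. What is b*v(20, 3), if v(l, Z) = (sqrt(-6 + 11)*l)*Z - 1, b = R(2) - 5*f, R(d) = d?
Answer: -2 + 120*sqrt(5) ≈ 266.33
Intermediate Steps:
b = 2 (b = 2 - 5*0 = 2 + 0 = 2)
v(l, Z) = -1 + Z*l*sqrt(5) (v(l, Z) = (sqrt(5)*l)*Z - 1 = (l*sqrt(5))*Z - 1 = Z*l*sqrt(5) - 1 = -1 + Z*l*sqrt(5))
b*v(20, 3) = 2*(-1 + 3*20*sqrt(5)) = 2*(-1 + 60*sqrt(5)) = -2 + 120*sqrt(5)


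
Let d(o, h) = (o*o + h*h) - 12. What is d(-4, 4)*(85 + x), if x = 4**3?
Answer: 2980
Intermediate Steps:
x = 64
d(o, h) = -12 + h**2 + o**2 (d(o, h) = (o**2 + h**2) - 12 = (h**2 + o**2) - 12 = -12 + h**2 + o**2)
d(-4, 4)*(85 + x) = (-12 + 4**2 + (-4)**2)*(85 + 64) = (-12 + 16 + 16)*149 = 20*149 = 2980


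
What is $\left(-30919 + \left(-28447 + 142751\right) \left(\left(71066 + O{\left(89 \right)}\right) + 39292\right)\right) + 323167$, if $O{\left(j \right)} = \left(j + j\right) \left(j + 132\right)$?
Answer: $17111143832$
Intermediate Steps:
$O{\left(j \right)} = 2 j \left(132 + j\right)$
$\left(-30919 + \left(-28447 + 142751\right) \left(\left(71066 + O{\left(89 \right)}\right) + 39292\right)\right) + 323167 = \left(-30919 + \left(-28447 + 142751\right) \left(\left(71066 + 2 \cdot 89 \left(132 + 89\right)\right) + 39292\right)\right) + 323167 = \left(-30919 + 114304 \left(\left(71066 + 2 \cdot 89 \cdot 221\right) + 39292\right)\right) + 323167 = \left(-30919 + 114304 \left(\left(71066 + 39338\right) + 39292\right)\right) + 323167 = \left(-30919 + 114304 \left(110404 + 39292\right)\right) + 323167 = \left(-30919 + 114304 \cdot 149696\right) + 323167 = \left(-30919 + 17110851584\right) + 323167 = 17110820665 + 323167 = 17111143832$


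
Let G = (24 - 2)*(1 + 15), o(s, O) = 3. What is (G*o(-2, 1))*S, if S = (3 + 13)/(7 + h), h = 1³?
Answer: 2112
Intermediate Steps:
h = 1
S = 2 (S = (3 + 13)/(7 + 1) = 16/8 = 16*(⅛) = 2)
G = 352 (G = 22*16 = 352)
(G*o(-2, 1))*S = (352*3)*2 = 1056*2 = 2112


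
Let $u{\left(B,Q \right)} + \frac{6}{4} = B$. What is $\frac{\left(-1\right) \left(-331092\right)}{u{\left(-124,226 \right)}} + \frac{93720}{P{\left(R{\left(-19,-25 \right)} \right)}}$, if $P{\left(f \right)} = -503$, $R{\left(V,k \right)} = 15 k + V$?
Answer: $- \frac{356602272}{126253} \approx -2824.5$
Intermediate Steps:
$u{\left(B,Q \right)} = - \frac{3}{2} + B$
$R{\left(V,k \right)} = V + 15 k$
$\frac{\left(-1\right) \left(-331092\right)}{u{\left(-124,226 \right)}} + \frac{93720}{P{\left(R{\left(-19,-25 \right)} \right)}} = \frac{\left(-1\right) \left(-331092\right)}{- \frac{3}{2} - 124} + \frac{93720}{-503} = \frac{331092}{- \frac{251}{2}} + 93720 \left(- \frac{1}{503}\right) = 331092 \left(- \frac{2}{251}\right) - \frac{93720}{503} = - \frac{662184}{251} - \frac{93720}{503} = - \frac{356602272}{126253}$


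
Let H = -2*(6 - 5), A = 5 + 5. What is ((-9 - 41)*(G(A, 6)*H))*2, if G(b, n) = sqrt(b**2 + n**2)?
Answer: 400*sqrt(34) ≈ 2332.4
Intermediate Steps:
A = 10
H = -2 (H = -2*1 = -2)
((-9 - 41)*(G(A, 6)*H))*2 = ((-9 - 41)*(sqrt(10**2 + 6**2)*(-2)))*2 = -50*sqrt(100 + 36)*(-2)*2 = -50*sqrt(136)*(-2)*2 = -50*2*sqrt(34)*(-2)*2 = -(-200)*sqrt(34)*2 = (200*sqrt(34))*2 = 400*sqrt(34)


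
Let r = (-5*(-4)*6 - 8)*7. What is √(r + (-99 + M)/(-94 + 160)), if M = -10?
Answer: √3407910/66 ≈ 27.970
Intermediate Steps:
r = 784 (r = (20*6 - 8)*7 = (120 - 8)*7 = 112*7 = 784)
√(r + (-99 + M)/(-94 + 160)) = √(784 + (-99 - 10)/(-94 + 160)) = √(784 - 109/66) = √(51635/66) = √3407910/66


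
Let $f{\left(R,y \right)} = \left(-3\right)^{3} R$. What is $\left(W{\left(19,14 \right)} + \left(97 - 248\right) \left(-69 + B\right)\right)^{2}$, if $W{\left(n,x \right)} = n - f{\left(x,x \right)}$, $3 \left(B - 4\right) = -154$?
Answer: $\frac{2904132100}{9} \approx 3.2268 \cdot 10^{8}$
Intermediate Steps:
$B = - \frac{142}{3}$ ($B = 4 + \frac{1}{3} \left(-154\right) = 4 - \frac{154}{3} = - \frac{142}{3} \approx -47.333$)
$f{\left(R,y \right)} = - 27 R$
$W{\left(n,x \right)} = n + 27 x$ ($W{\left(n,x \right)} = n - - 27 x = n + 27 x$)
$\left(W{\left(19,14 \right)} + \left(97 - 248\right) \left(-69 + B\right)\right)^{2} = \left(\left(19 + 27 \cdot 14\right) + \left(97 - 248\right) \left(-69 - \frac{142}{3}\right)\right)^{2} = \left(\left(19 + 378\right) - - \frac{52699}{3}\right)^{2} = \left(397 + \frac{52699}{3}\right)^{2} = \left(\frac{53890}{3}\right)^{2} = \frac{2904132100}{9}$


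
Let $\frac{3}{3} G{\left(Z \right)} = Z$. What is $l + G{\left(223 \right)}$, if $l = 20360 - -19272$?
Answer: $39855$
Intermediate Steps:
$G{\left(Z \right)} = Z$
$l = 39632$ ($l = 20360 + 19272 = 39632$)
$l + G{\left(223 \right)} = 39632 + 223 = 39855$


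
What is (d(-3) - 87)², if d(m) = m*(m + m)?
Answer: 4761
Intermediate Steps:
d(m) = 2*m² (d(m) = m*(2*m) = 2*m²)
(d(-3) - 87)² = (2*(-3)² - 87)² = (2*9 - 87)² = (18 - 87)² = (-69)² = 4761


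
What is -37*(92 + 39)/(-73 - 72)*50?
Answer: 48470/29 ≈ 1671.4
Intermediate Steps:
-37*(92 + 39)/(-73 - 72)*50 = -37*131/(-145)*50 = -37*131*(-1/145)*50 = -(-4847)*50/145 = -37*(-1310/29) = 48470/29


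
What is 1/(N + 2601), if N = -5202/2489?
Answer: 2489/6468687 ≈ 0.00038478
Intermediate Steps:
N = -5202/2489 (N = -5202*1/2489 = -5202/2489 ≈ -2.0900)
1/(N + 2601) = 1/(-5202/2489 + 2601) = 1/(6468687/2489) = 2489/6468687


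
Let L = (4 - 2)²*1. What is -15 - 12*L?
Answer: -63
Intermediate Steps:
L = 4 (L = 2²*1 = 4*1 = 4)
-15 - 12*L = -15 - 12*4 = -15 - 48 = -63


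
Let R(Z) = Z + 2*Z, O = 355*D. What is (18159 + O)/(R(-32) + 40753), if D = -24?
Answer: 9639/40657 ≈ 0.23708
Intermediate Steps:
O = -8520 (O = 355*(-24) = -8520)
R(Z) = 3*Z
(18159 + O)/(R(-32) + 40753) = (18159 - 8520)/(3*(-32) + 40753) = 9639/(-96 + 40753) = 9639/40657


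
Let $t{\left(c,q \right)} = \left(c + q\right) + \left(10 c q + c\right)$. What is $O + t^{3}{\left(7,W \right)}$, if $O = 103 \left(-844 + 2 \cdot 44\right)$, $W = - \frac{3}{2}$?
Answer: $- \frac{6954569}{8} \approx -8.6932 \cdot 10^{5}$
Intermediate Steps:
$W = - \frac{3}{2}$ ($W = \left(-3\right) \frac{1}{2} = - \frac{3}{2} \approx -1.5$)
$t{\left(c,q \right)} = q + 2 c + 10 c q$ ($t{\left(c,q \right)} = \left(c + q\right) + \left(10 c q + c\right) = \left(c + q\right) + \left(c + 10 c q\right) = q + 2 c + 10 c q$)
$O = -77868$ ($O = 103 \left(-844 + 88\right) = 103 \left(-756\right) = -77868$)
$O + t^{3}{\left(7,W \right)} = -77868 + \left(- \frac{3}{2} + 2 \cdot 7 + 10 \cdot 7 \left(- \frac{3}{2}\right)\right)^{3} = -77868 + \left(- \frac{3}{2} + 14 - 105\right)^{3} = -77868 + \left(- \frac{185}{2}\right)^{3} = -77868 - \frac{6331625}{8} = - \frac{6954569}{8}$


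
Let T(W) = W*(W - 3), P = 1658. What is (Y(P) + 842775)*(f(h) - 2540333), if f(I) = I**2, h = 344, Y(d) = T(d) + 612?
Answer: -8688616331869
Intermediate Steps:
T(W) = W*(-3 + W)
Y(d) = 612 + d*(-3 + d) (Y(d) = d*(-3 + d) + 612 = 612 + d*(-3 + d))
(Y(P) + 842775)*(f(h) - 2540333) = ((612 + 1658*(-3 + 1658)) + 842775)*(344**2 - 2540333) = ((612 + 1658*1655) + 842775)*(118336 - 2540333) = ((612 + 2743990) + 842775)*(-2421997) = (2744602 + 842775)*(-2421997) = 3587377*(-2421997) = -8688616331869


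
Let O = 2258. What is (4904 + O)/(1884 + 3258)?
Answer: 3581/2571 ≈ 1.3928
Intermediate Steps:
(4904 + O)/(1884 + 3258) = (4904 + 2258)/(1884 + 3258) = 7162/5142 = 7162*(1/5142) = 3581/2571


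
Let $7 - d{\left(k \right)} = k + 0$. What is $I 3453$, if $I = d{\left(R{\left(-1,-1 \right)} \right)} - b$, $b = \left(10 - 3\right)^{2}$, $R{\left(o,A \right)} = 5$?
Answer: $-162291$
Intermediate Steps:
$d{\left(k \right)} = 7 - k$ ($d{\left(k \right)} = 7 - \left(k + 0\right) = 7 - k$)
$b = 49$ ($b = 7^{2} = 49$)
$I = -47$ ($I = \left(7 - 5\right) - 49 = 2 - 49 = -47$)
$I 3453 = \left(-47\right) 3453 = -162291$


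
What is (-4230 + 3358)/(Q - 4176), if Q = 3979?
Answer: 872/197 ≈ 4.4264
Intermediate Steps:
(-4230 + 3358)/(Q - 4176) = (-4230 + 3358)/(3979 - 4176) = -872/(-197) = -872*(-1/197) = 872/197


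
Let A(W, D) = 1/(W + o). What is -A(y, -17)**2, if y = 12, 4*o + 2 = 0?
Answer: -4/529 ≈ -0.0075614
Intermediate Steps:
o = -1/2 (o = -1/2 + (1/4)*0 = -1/2 + 0 = -1/2 ≈ -0.50000)
A(W, D) = 1/(-1/2 + W) (A(W, D) = 1/(W - 1/2) = 1/(-1/2 + W))
-A(y, -17)**2 = -(2/(-1 + 2*12))**2 = -(2/(-1 + 24))**2 = -(2/23)**2 = -1*4/529 = -4/529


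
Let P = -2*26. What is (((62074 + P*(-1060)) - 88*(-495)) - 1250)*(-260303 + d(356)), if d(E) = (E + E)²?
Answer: 39340226064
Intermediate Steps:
d(E) = 4*E² (d(E) = (2*E)² = 4*E²)
P = -52
(((62074 + P*(-1060)) - 88*(-495)) - 1250)*(-260303 + d(356)) = (((62074 - 52*(-1060)) - 88*(-495)) - 1250)*(-260303 + 4*356²) = (((62074 + 55120) + 43560) - 1250)*(-260303 + 4*126736) = ((117194 + 43560) - 1250)*(-260303 + 506944) = (160754 - 1250)*246641 = 159504*246641 = 39340226064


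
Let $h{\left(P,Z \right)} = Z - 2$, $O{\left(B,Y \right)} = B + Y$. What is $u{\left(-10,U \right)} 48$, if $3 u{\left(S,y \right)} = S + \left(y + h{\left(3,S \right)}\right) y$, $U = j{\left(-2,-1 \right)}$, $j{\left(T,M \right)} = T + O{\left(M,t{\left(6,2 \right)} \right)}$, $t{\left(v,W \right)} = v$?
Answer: $-592$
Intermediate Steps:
$h{\left(P,Z \right)} = -2 + Z$
$j{\left(T,M \right)} = 6 + M + T$ ($j{\left(T,M \right)} = T + \left(M + 6\right) = T + \left(6 + M\right) = 6 + M + T$)
$U = 3$ ($U = 6 - 1 - 2 = 3$)
$u{\left(S,y \right)} = \frac{S}{3} + \frac{y \left(-2 + S + y\right)}{3}$ ($u{\left(S,y \right)} = \frac{S + \left(y + \left(-2 + S\right)\right) y}{3} = \frac{S + \left(-2 + S + y\right) y}{3} = \frac{S + y \left(-2 + S + y\right)}{3} = \frac{S}{3} + \frac{y \left(-2 + S + y\right)}{3}$)
$u{\left(-10,U \right)} 48 = \left(\frac{1}{3} \left(-10\right) + \frac{3^{2}}{3} + \frac{1}{3} \cdot 3 \left(-2 - 10\right)\right) 48 = \left(- \frac{10}{3} + \frac{1}{3} \cdot 9 + \frac{1}{3} \cdot 3 \left(-12\right)\right) 48 = \left(- \frac{10}{3} + 3 - 12\right) 48 = \left(- \frac{37}{3}\right) 48 = -592$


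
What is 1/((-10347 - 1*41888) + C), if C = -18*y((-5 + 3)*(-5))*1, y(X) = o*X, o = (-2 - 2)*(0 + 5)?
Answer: -1/48635 ≈ -2.0561e-5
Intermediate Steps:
o = -20 (o = -4*5 = -20)
y(X) = -20*X
C = 3600 (C = -(-360)*(-5 + 3)*(-5)*1 = -(-360)*(-2*(-5))*1 = -(-360)*10*1 = -18*(-200)*1 = 3600*1 = 3600)
1/((-10347 - 1*41888) + C) = 1/((-10347 - 1*41888) + 3600) = 1/((-10347 - 41888) + 3600) = 1/(-52235 + 3600) = 1/(-48635) = -1/48635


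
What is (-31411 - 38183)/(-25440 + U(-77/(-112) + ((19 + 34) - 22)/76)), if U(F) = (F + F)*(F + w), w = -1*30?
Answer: 1071933184/392819197 ≈ 2.7288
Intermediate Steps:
w = -30
U(F) = 2*F*(-30 + F) (U(F) = (F + F)*(F - 30) = (2*F)*(-30 + F) = 2*F*(-30 + F))
(-31411 - 38183)/(-25440 + U(-77/(-112) + ((19 + 34) - 22)/76)) = (-31411 - 38183)/(-25440 + 2*(-77/(-112) + ((19 + 34) - 22)/76)*(-30 + (-77/(-112) + ((19 + 34) - 22)/76))) = -69594/(-25440 + 2*(-77*(-1/112) + (53 - 22)*(1/76))*(-30 + (-77*(-1/112) + (53 - 22)*(1/76)))) = -69594/(-25440 + 2*(11/16 + 31*(1/76))*(-30 + (11/16 + 31*(1/76)))) = -69594/(-25440 + 2*(11/16 + 31/76)*(-30 + (11/16 + 31/76))) = -69594/(-25440 + 2*(333/304)*(-30 + 333/304)) = -69594/(-25440 + 2*(333/304)*(-8787/304)) = -69594/(-25440 - 2926071/46208) = -69594/(-1178457591/46208) = -69594*(-46208/1178457591) = 1071933184/392819197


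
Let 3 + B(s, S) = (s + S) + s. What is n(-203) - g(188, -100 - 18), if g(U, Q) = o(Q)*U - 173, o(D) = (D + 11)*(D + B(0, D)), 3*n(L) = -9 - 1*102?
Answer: -4807588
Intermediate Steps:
n(L) = -37 (n(L) = (-9 - 1*102)/3 = (-9 - 102)/3 = (⅓)*(-111) = -37)
B(s, S) = -3 + S + 2*s (B(s, S) = -3 + ((s + S) + s) = -3 + ((S + s) + s) = -3 + (S + 2*s) = -3 + S + 2*s)
o(D) = (-3 + 2*D)*(11 + D) (o(D) = (D + 11)*(D + (-3 + D + 2*0)) = (11 + D)*(D + (-3 + D + 0)) = (11 + D)*(D + (-3 + D)) = (11 + D)*(-3 + 2*D) = (-3 + 2*D)*(11 + D))
g(U, Q) = -173 + U*(-33 + 2*Q² + 19*Q) (g(U, Q) = (-33 + 2*Q² + 19*Q)*U - 173 = U*(-33 + 2*Q² + 19*Q) - 173 = -173 + U*(-33 + 2*Q² + 19*Q))
n(-203) - g(188, -100 - 18) = -37 - (-173 + 188*(-33 + (-100 - 18)² + 22*(-100 - 18) + (-100 - 18)*(-3 + (-100 - 18)))) = -37 - (-173 + 188*(-33 + (-118)² + 22*(-118) - 118*(-3 - 118))) = -37 - (-173 + 188*(-33 + 13924 - 2596 - 118*(-121))) = -37 - (-173 + 188*(-33 + 13924 - 2596 + 14278)) = -37 - (-173 + 188*25573) = -37 - (-173 + 4807724) = -37 - 1*4807551 = -37 - 4807551 = -4807588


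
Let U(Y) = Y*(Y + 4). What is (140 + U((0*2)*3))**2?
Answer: 19600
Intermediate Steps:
U(Y) = Y*(4 + Y)
(140 + U((0*2)*3))**2 = (140 + ((0*2)*3)*(4 + (0*2)*3))**2 = (140 + (0*3)*(4 + 0*3))**2 = (140 + 0*(4 + 0))**2 = (140 + 0*4)**2 = (140 + 0)**2 = 140**2 = 19600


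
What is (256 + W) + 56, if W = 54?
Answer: 366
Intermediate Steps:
(256 + W) + 56 = (256 + 54) + 56 = 310 + 56 = 366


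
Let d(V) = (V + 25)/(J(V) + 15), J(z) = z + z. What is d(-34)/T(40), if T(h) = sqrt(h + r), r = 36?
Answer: 9*sqrt(19)/2014 ≈ 0.019479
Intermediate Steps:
J(z) = 2*z
T(h) = sqrt(36 + h) (T(h) = sqrt(h + 36) = sqrt(36 + h))
d(V) = (25 + V)/(15 + 2*V) (d(V) = (V + 25)/(2*V + 15) = (25 + V)/(15 + 2*V))
d(-34)/T(40) = ((25 - 34)/(15 + 2*(-34)))/(sqrt(36 + 40)) = (-9/(15 - 68))/(sqrt(76)) = (-9/(-53))/((2*sqrt(19))) = (-1/53*(-9))*(sqrt(19)/38) = 9*(sqrt(19)/38)/53 = 9*sqrt(19)/2014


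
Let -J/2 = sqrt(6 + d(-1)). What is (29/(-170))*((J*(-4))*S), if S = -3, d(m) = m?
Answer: 348*sqrt(5)/85 ≈ 9.1547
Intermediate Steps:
J = -2*sqrt(5) (J = -2*sqrt(6 - 1) = -2*sqrt(5) ≈ -4.4721)
(29/(-170))*((J*(-4))*S) = (29/(-170))*((-2*sqrt(5)*(-4))*(-3)) = (29*(-1/170))*((8*sqrt(5))*(-3)) = -(-348)*sqrt(5)/85 = 348*sqrt(5)/85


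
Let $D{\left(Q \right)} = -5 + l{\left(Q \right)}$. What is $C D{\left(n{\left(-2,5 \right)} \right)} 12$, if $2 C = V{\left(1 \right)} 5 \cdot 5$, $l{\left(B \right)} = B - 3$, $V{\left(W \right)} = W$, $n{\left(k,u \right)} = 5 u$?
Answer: $2550$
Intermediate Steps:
$l{\left(B \right)} = -3 + B$
$D{\left(Q \right)} = -8 + Q$ ($D{\left(Q \right)} = -5 + \left(-3 + Q\right) = -8 + Q$)
$C = \frac{25}{2}$ ($C = \frac{1 \cdot 5 \cdot 5}{2} = \frac{5 \cdot 5}{2} = \frac{1}{2} \cdot 25 = \frac{25}{2} \approx 12.5$)
$C D{\left(n{\left(-2,5 \right)} \right)} 12 = \frac{25 \left(-8 + 5 \cdot 5\right)}{2} \cdot 12 = \frac{25 \left(-8 + 25\right)}{2} \cdot 12 = \frac{25}{2} \cdot 17 \cdot 12 = \frac{425}{2} \cdot 12 = 2550$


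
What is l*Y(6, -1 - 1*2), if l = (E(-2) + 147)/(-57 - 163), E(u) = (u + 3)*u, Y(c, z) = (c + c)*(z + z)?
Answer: 522/11 ≈ 47.455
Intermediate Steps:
Y(c, z) = 4*c*z (Y(c, z) = (2*c)*(2*z) = 4*c*z)
E(u) = u*(3 + u) (E(u) = (3 + u)*u = u*(3 + u))
l = -29/44 (l = (-2*(3 - 2) + 147)/(-57 - 163) = (-2*1 + 147)/(-220) = (-2 + 147)*(-1/220) = 145*(-1/220) = -29/44 ≈ -0.65909)
l*Y(6, -1 - 1*2) = -29*6*(-1 - 1*2)/11 = -29*6*(-1 - 2)/11 = -29*6*(-3)/11 = -29/44*(-72) = 522/11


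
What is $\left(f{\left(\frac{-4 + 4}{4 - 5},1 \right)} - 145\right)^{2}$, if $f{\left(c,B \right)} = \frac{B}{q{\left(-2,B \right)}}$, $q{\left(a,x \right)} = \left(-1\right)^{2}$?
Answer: $20736$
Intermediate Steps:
$q{\left(a,x \right)} = 1$
$f{\left(c,B \right)} = B$ ($f{\left(c,B \right)} = \frac{B}{1} = B 1 = B$)
$\left(f{\left(\frac{-4 + 4}{4 - 5},1 \right)} - 145\right)^{2} = \left(1 - 145\right)^{2} = \left(-144\right)^{2} = 20736$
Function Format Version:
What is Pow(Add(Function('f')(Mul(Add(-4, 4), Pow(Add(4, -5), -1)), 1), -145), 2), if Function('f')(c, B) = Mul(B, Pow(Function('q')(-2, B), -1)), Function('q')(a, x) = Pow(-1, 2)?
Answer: 20736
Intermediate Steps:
Function('q')(a, x) = 1
Function('f')(c, B) = B (Function('f')(c, B) = Mul(B, Pow(1, -1)) = Mul(B, 1) = B)
Pow(Add(Function('f')(Mul(Add(-4, 4), Pow(Add(4, -5), -1)), 1), -145), 2) = Pow(Add(1, -145), 2) = Pow(-144, 2) = 20736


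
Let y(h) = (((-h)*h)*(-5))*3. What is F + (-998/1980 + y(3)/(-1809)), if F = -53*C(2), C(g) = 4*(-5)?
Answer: 70271417/66330 ≈ 1059.4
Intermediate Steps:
y(h) = 15*h**2 (y(h) = (-h**2*(-5))*3 = (5*h**2)*3 = 15*h**2)
C(g) = -20
F = 1060 (F = -53*(-20) = 1060)
F + (-998/1980 + y(3)/(-1809)) = 1060 + (-998/1980 + (15*3**2)/(-1809)) = 1060 + (-998*1/1980 + (15*9)*(-1/1809)) = 1060 + (-499/990 + 135*(-1/1809)) = 1060 + (-499/990 - 5/67) = 1060 - 38383/66330 = 70271417/66330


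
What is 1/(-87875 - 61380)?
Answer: -1/149255 ≈ -6.6999e-6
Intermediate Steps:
1/(-87875 - 61380) = 1/(-149255) = -1/149255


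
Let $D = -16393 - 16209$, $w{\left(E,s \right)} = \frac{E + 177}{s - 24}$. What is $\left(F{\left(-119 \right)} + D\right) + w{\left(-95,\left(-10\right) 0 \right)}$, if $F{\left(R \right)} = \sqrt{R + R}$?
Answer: $- \frac{391265}{12} + i \sqrt{238} \approx -32605.0 + 15.427 i$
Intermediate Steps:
$w{\left(E,s \right)} = \frac{177 + E}{-24 + s}$
$F{\left(R \right)} = \sqrt{2} \sqrt{R}$ ($F{\left(R \right)} = \sqrt{2 R} = \sqrt{2} \sqrt{R}$)
$D = -32602$ ($D = -16393 - 16209 = -32602$)
$\left(F{\left(-119 \right)} + D\right) + w{\left(-95,\left(-10\right) 0 \right)} = \left(\sqrt{2} \sqrt{-119} - 32602\right) + \frac{177 - 95}{-24 - 0} = \left(\sqrt{2} i \sqrt{119} - 32602\right) + \frac{1}{-24 + 0} \cdot 82 = \left(i \sqrt{238} - 32602\right) + \frac{1}{-24} \cdot 82 = \left(-32602 + i \sqrt{238}\right) - \frac{41}{12} = - \frac{391265}{12} + i \sqrt{238}$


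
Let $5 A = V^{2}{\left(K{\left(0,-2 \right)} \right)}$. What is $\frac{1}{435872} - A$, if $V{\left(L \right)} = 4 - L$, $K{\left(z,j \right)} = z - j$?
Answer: $- \frac{1743483}{2179360} \approx -0.8$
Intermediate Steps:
$A = \frac{4}{5}$ ($A = \frac{\left(4 - \left(0 - -2\right)\right)^{2}}{5} = \frac{\left(4 - \left(0 + 2\right)\right)^{2}}{5} = \frac{\left(4 - 2\right)^{2}}{5} = \frac{2^{2}}{5} = \frac{1}{5} \cdot 4 = \frac{4}{5} \approx 0.8$)
$\frac{1}{435872} - A = \frac{1}{435872} - \frac{4}{5} = - \frac{1743483}{2179360}$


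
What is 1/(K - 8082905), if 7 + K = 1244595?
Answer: -1/6838317 ≈ -1.4623e-7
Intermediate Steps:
K = 1244588 (K = -7 + 1244595 = 1244588)
1/(K - 8082905) = 1/(1244588 - 8082905) = 1/(-6838317) = -1/6838317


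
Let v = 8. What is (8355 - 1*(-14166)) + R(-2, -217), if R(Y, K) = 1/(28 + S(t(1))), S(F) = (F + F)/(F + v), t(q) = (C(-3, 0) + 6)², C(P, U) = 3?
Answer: 59770823/2654 ≈ 22521.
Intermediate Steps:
t(q) = 81 (t(q) = (3 + 6)² = 9² = 81)
S(F) = 2*F/(8 + F) (S(F) = (F + F)/(F + 8) = (2*F)/(8 + F) = 2*F/(8 + F))
R(Y, K) = 89/2654 (R(Y, K) = 1/(28 + 2*81/(8 + 81)) = 1/(28 + 2*81/89) = 1/(28 + 2*81*(1/89)) = 1/(28 + 162/89) = 1/(2654/89) = 89/2654)
(8355 - 1*(-14166)) + R(-2, -217) = (8355 - 1*(-14166)) + 89/2654 = (8355 + 14166) + 89/2654 = 22521 + 89/2654 = 59770823/2654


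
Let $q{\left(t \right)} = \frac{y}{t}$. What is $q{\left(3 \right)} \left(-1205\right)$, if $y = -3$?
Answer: $1205$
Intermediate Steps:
$q{\left(t \right)} = - \frac{3}{t}$
$q{\left(3 \right)} \left(-1205\right) = - \frac{3}{3} \left(-1205\right) = \left(-3\right) \frac{1}{3} \left(-1205\right) = \left(-1\right) \left(-1205\right) = 1205$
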